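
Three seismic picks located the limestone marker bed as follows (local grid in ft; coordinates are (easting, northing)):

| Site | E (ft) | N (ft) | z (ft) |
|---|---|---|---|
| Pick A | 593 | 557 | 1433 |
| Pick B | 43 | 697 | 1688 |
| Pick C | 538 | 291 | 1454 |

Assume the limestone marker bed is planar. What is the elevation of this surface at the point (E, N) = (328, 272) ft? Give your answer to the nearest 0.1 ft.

Let the plane be z = a·E + b·N + c.
Pick B−Pick A: −550a + 140b = 255;  Pick C−Pick A: −55a − 266b = 21.
Solving gives a = −0.45955, b = 0.01607.
Then c = 1433 − a·593 − b·557 = 1696.56.
At (328, 272): z = −150.7 + 4.4 + 1696.56 = 1550.2 ft.

1550.2 ft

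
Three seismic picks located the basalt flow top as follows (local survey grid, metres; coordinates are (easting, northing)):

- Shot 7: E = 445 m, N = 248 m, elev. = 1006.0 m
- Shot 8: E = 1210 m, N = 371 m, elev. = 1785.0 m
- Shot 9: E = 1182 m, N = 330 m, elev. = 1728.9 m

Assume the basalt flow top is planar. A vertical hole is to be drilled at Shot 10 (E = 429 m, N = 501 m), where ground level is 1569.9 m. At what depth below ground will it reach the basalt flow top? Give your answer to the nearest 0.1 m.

Let the plane be z = a·E + b·N + c.
Shot 8−Shot 7: 765a + 123b = 779;  Shot 9−Shot 7: 737a + 82b = 722.9.
Solving gives a = 0.896769, b = 0.755865.
Then c = 1006 − a·445 − b·248 = 419.48.
At (429, 501): z_contact = 384.71 + 378.69 + 419.48 = 1182.89 m.
Depth below ground = 1569.9 − 1182.89 = 387.0 m.

387.0 m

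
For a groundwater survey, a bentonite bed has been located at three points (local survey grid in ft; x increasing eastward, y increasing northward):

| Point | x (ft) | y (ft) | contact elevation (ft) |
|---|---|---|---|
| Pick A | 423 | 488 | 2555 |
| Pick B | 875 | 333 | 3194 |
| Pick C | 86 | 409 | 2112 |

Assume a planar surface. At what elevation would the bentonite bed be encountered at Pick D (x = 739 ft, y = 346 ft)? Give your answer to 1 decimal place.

3007.5 ft

Let the plane be z = a·x + b·y + c.
Pick B−Pick A: 452a − 155b = 639;  Pick C−Pick A: −337a − 79b = −443.
Solving gives a = 1.35481, b = −0.17178.
Then c = 2555 − a·423 − b·488 = 2065.75.
At (739, 346): z = 1001.2 − 59.4 + 2065.75 = 3007.5 ft.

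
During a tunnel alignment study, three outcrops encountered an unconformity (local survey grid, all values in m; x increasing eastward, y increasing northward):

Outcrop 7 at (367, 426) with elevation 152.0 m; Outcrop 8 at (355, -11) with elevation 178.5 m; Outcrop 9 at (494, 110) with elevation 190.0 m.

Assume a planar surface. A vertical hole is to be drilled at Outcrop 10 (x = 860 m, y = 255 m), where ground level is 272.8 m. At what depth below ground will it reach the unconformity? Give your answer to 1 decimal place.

41.3 m

Two edge vectors: Outcrop 7→Outcrop 8 = (-12, -437, 26.5), Outcrop 7→Outcrop 9 = (127, -316, 38).
Normal n = (Outcrop 7→Outcrop 8) × (Outcrop 7→Outcrop 9) = (-8232, 3821.5, 59291).
So ∂z/∂x = −n_x/n_z = 0.13884 and ∂z/∂y = −n_y/n_z = −0.06445.
Intercept c from Outcrop 7: 152 − 50.95 + 27.46 = 128.50.
At (860, 255): z_contact = 119.40 − 16.44 + 128.50 = 231.47 m.
Depth below ground = 272.8 − 231.47 = 41.3 m.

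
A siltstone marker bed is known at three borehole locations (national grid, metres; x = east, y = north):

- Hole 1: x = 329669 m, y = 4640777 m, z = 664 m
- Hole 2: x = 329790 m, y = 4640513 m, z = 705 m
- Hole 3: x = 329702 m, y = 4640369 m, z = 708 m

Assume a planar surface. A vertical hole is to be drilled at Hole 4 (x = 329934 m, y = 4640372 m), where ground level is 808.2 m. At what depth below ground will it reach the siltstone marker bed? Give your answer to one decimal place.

71.3 m

Let the plane be z = a·x + b·y + c.
Hole 2−Hole 1: 121a − 264b = 41;  Hole 3−Hole 1: 33a − 408b = 44.
Solving gives a = 0.125737898, b = −0.097673160.
Then c = 664 − a·329669 − b·4640777 = 412491.47.
At (329934, 4640372): z_contact = 41485.21 − 453239.80 + 412491.47 = 736.88 m.
Depth below ground = 808.2 − 736.88 = 71.3 m.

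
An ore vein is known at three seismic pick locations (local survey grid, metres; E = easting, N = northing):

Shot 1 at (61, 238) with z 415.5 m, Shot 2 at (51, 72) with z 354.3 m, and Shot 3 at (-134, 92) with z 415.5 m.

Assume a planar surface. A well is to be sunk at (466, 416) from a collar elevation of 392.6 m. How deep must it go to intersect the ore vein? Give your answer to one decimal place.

Let the plane be z = a·E + b·N + c.
Shot 2−Shot 1: −10a − 166b = −61.2;  Shot 3−Shot 1: −195a − 146b = 0.
Solving gives a = −0.28907, b = 0.38609.
Then c = 415.5 − a·61 − b·238 = 341.24.
At (466, 416): z_contact = −134.71 + 160.61 + 341.24 = 367.15 m.
Depth below ground = 392.6 − 367.15 = 25.5 m.

25.5 m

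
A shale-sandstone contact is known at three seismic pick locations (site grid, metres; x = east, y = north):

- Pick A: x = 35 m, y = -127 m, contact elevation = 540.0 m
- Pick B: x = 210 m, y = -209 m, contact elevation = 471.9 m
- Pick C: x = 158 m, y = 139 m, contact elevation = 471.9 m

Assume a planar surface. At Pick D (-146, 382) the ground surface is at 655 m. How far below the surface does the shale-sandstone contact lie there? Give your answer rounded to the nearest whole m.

71 m

Let the plane be z = a·x + b·y + c.
Pick B−Pick A: 175a − 82b = −68.1;  Pick C−Pick A: 123a + 266b = −68.1.
Solving gives a = −0.41844, b = −0.06253.
Then c = 540 − a·35 − b·-127 = 546.70.
At (-146, 382): z_contact = 61.1 − 23.9 + 546.70 = 583.9 m.
Depth below ground = 655 − 583.9 = 71 m.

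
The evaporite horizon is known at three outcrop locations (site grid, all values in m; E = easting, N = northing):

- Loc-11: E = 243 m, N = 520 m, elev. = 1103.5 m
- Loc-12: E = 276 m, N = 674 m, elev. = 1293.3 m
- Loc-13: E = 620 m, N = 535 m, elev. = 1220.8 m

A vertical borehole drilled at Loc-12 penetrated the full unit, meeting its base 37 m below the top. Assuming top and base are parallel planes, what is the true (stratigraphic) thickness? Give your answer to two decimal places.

Two edge vectors: Loc-11→Loc-12 = (33, 154, 189.8), Loc-11→Loc-13 = (377, 15, 117.3).
Normal n = (Loc-11→Loc-12) × (Loc-11→Loc-13) = (15217.2, 67683.7, -57563).
So ∂z/∂E = −n_x/n_z = 0.26436 and ∂z/∂N = −n_y/n_z = 1.17582.
|∇z| = √(a²+b²) = 1.20517, so dip δ = arctan(1.20517) = 50.32°.
True thickness = vertical thickness × cos δ = 37 × cos 50.32° = 23.63 m.

23.63 m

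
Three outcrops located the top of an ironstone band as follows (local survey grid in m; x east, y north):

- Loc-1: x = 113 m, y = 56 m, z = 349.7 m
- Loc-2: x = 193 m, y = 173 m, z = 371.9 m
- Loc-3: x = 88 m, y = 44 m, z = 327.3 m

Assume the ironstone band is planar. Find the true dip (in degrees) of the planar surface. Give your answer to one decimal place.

53.5°

Let the plane be z = a·x + b·y + c.
Loc-2−Loc-1: 80a + 117b = 22.2;  Loc-3−Loc-1: −25a − 12b = −22.4.
Solving gives a = 1.19817, b = −0.62952.
Gradient magnitude |∇z| = √(a² + b²) = √(1.43561 + 0.39629) = 1.35348.
True dip = arctan(1.35348) = 53.5°, dipping toward WNW (azimuth ≈ 298°).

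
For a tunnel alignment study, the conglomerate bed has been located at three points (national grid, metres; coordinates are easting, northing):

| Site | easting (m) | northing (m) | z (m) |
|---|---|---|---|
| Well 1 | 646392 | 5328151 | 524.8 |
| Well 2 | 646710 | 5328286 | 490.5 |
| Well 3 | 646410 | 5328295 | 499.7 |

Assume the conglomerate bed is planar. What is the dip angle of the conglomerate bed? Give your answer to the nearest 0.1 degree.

Let the plane be z = a·easting + b·northing + c.
Well 2−Well 1: 318a + 135b = −34.3;  Well 3−Well 1: 18a + 144b = −25.1.
Solving gives a = −0.03576, b = −0.16984.
Gradient magnitude |∇z| = √(a² + b²) = √(0.00128 + 0.02884) = 0.17356.
True dip = arctan(0.17356) = 9.8°, dipping toward NNE (azimuth ≈ 012°).

9.8°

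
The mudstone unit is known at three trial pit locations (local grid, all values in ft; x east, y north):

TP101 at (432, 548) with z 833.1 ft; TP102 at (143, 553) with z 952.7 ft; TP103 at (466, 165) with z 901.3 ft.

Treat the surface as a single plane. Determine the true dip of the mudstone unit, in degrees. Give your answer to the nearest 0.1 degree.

25.2°

Two edge vectors: TP101→TP102 = (-289, 5, 119.6), TP101→TP103 = (34, -383, 68.2).
Normal n = (TP101→TP102) × (TP101→TP103) = (46147.8, 23776.2, 110517).
So ∂z/∂x = −n_x/n_z = −0.41756 and ∂z/∂y = −n_y/n_z = −0.21514.
Gradient magnitude |∇z| = √(a² + b²) = √(0.17436 + 0.04628) = 0.46973.
True dip = arctan(0.46973) = 25.2°, dipping toward ENE (azimuth ≈ 063°).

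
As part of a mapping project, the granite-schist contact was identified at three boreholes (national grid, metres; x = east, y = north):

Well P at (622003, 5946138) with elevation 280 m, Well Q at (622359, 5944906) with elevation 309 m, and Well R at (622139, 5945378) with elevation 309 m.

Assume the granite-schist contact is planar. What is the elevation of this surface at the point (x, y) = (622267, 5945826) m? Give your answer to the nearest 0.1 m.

264.2 m

Let the plane be z = a·x + b·y + c.
Well Q−Well P: 356a − 1232b = 29;  Well R−Well P: 136a − 760b = 29.
Solving gives a = −0.132882883, b = −0.061936937.
Then c = 280 − a·622003 − b·5946138 = 451219.13.
At (622267, 5945826): z = −82688.6 − 368266.2 + 451219.13 = 264.2 m.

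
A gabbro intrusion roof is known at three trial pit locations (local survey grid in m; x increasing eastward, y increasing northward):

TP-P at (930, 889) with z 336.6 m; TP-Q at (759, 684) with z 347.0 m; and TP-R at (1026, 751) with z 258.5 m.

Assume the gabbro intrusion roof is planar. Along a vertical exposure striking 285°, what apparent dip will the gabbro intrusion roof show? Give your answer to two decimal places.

Two edge vectors: TP-P→TP-Q = (-171, -205, 10.4), TP-P→TP-R = (96, -138, -78.1).
Normal n = (TP-P→TP-Q) × (TP-P→TP-R) = (17445.7, -12356.7, 43278).
So ∂z/∂x = −n_x/n_z = −0.40311 and ∂z/∂y = −n_y/n_z = 0.28552.
Unit vector along 285° is (sin 285°, cos 285°) = (-0.9659, 0.2588).
Slope in that direction = a·(-0.9659) + b·(0.2588) = 0.46327.
Apparent dip = arctan|0.46327| = 24.86° (true dip is 26.3°, so apparent ≤ true as expected).

24.86°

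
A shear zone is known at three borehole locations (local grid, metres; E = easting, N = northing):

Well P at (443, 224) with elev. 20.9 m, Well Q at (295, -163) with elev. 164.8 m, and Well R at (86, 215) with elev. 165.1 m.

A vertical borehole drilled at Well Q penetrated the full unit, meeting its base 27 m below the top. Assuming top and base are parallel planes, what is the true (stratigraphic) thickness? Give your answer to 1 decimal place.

Two edge vectors: Well P→Well Q = (-148, -387, 143.9), Well P→Well R = (-357, -9, 144.2).
Normal n = (Well P→Well Q) × (Well P→Well R) = (-54510.3, -30030.7, -136827).
So ∂z/∂E = −n_x/n_z = −0.39839 and ∂z/∂N = −n_y/n_z = −0.21948.
|∇z| = √(a²+b²) = 0.45485, so dip δ = arctan(0.45485) = 24.46°.
True thickness = vertical thickness × cos δ = 27 × cos 24.46° = 24.6 m.

24.6 m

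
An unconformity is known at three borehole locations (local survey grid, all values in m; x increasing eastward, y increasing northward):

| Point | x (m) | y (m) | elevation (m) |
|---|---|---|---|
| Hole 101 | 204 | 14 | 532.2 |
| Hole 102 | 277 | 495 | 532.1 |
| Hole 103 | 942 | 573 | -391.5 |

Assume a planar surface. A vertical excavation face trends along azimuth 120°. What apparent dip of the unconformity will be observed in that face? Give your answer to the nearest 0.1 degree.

53.1°

Let the plane be z = a·x + b·y + c.
Hole 102−Hole 101: 73a + 481b = −0.1;  Hole 103−Hole 101: 738a + 559b = −923.7.
Solving gives a = −1.41402, b = 0.21439.
Unit vector along 120° is (sin 120°, cos 120°) = (0.8660, -0.5000).
Slope in that direction = a·(0.8660) + b·(-0.5000) = −1.33177.
Apparent dip = arctan|1.33177| = 53.1° (true dip is 55.0°, so apparent ≤ true as expected).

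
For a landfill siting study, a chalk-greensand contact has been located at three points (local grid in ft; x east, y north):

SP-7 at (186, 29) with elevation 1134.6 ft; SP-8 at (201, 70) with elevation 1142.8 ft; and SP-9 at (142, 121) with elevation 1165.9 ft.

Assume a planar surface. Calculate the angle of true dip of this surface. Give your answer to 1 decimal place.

17.2°

Two edge vectors: SP-7→SP-8 = (15, 41, 8.2), SP-7→SP-9 = (-44, 92, 31.3).
Normal n = (SP-7→SP-8) × (SP-7→SP-9) = (528.9, -830.3, 3184).
So ∂z/∂x = −n_x/n_z = −0.16611 and ∂z/∂y = −n_y/n_z = 0.26077.
Gradient magnitude |∇z| = √(a² + b²) = √(0.02759 + 0.06800) = 0.30919.
True dip = arctan(0.30919) = 17.2°, dipping toward SSE (azimuth ≈ 148°).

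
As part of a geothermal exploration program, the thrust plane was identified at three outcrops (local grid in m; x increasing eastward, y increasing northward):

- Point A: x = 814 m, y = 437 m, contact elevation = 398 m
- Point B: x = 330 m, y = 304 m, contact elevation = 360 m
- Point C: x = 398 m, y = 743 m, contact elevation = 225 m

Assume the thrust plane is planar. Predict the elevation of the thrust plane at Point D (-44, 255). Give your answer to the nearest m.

Two edge vectors: Point A→Point B = (-484, -133, -38), Point A→Point C = (-416, 306, -173).
Normal n = (Point A→Point B) × (Point A→Point C) = (34637, -67924, -203432).
So ∂z/∂x = −n_x/n_z = 0.17026 and ∂z/∂y = −n_y/n_z = −0.33389.
Intercept c from Point A: 398 − 138.59 + 145.91 = 405.32.
At (-44, 255): z = −7.5 − 85.1 + 405.32 = 312.7 m.

313 m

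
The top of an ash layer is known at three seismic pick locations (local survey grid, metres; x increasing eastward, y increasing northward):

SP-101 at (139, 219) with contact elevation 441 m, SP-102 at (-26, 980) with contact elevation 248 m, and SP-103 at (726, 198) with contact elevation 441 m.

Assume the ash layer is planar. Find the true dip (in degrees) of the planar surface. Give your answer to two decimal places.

Two edge vectors: SP-101→SP-102 = (-165, 761, -193), SP-101→SP-103 = (587, -21, 0).
Normal n = (SP-101→SP-102) × (SP-101→SP-103) = (-4053, -113291, -443242).
So ∂z/∂x = −n_x/n_z = −0.00914 and ∂z/∂y = −n_y/n_z = −0.25560.
Gradient magnitude |∇z| = √(a² + b²) = √(0.00008 + 0.06533) = 0.25576.
True dip = arctan(0.25576) = 14.35°, dipping toward N (azimuth ≈ 002°).

14.35°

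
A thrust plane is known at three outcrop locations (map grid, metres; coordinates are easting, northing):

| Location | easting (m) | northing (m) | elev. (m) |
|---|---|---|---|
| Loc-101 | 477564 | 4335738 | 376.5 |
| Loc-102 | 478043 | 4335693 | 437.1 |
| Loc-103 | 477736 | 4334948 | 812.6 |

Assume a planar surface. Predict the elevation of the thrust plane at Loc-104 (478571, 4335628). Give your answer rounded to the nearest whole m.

512 m

Let the plane be z = a·easting + b·northing + c.
Loc-102−Loc-101: 479a − 45b = 60.6;  Loc-103−Loc-101: 172a − 790b = 436.1.
Solving gives a = 0.07621199, b = −0.53543233.
Then c = 376.5 − a·477564 − b·4335738 = 2285474.67.
At (478571, 4335628): z = 36472.9 − 2321435.4 + 2285474.67 = 512.1 m.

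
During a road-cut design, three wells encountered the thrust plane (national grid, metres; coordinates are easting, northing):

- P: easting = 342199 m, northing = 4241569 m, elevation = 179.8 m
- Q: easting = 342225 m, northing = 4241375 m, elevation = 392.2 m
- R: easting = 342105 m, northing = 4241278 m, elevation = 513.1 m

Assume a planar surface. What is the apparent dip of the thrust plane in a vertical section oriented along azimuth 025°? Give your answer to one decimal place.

Two edge vectors: P→Q = (26, -194, 212.4), P→R = (-94, -291, 333.3).
Normal n = (P→Q) × (P→R) = (-2851.8, -28631.4, -25802).
So ∂z/∂easting = −n_x/n_z = −0.11053 and ∂z/∂northing = −n_y/n_z = −1.10966.
Unit vector along 025° is (sin 25°, cos 25°) = (0.4226, 0.9063).
Slope in that direction = a·(0.4226) + b·(0.9063) = −1.05240.
Apparent dip = arctan|1.05240| = 46.5° (true dip is 48.1°, so apparent ≤ true as expected).

46.5°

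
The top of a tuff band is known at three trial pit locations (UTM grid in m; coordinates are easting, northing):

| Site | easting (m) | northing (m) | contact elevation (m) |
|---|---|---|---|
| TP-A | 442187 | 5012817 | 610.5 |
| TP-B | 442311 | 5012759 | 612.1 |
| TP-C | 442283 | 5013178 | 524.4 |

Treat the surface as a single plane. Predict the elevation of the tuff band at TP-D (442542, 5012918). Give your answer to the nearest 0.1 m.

Two edge vectors: TP-A→TP-B = (124, -58, 1.6), TP-A→TP-C = (96, 361, -86.1).
Normal n = (TP-A→TP-B) × (TP-A→TP-C) = (4416.2, 10830, 50332).
So ∂z/∂easting = −n_x/n_z = −0.087741397 and ∂z/∂northing = −n_y/n_z = −0.215171263.
Intercept c from TP-A: 610.5 + 38798.11 + 1078614.16 = 1118022.77.
At (442542, 5012918): z = −38829.3 − 1078635.9 + 1118022.77 = 557.6 m.

557.6 m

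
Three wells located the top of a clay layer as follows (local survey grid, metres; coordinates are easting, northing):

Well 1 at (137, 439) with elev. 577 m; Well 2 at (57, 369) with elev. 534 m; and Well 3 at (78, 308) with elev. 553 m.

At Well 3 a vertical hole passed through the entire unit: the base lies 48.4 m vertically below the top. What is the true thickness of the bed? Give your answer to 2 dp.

40.95 m

Two edge vectors: Well 1→Well 2 = (-80, -70, -43), Well 1→Well 3 = (-59, -131, -24).
Normal n = (Well 1→Well 2) × (Well 1→Well 3) = (-3953, 617, 6350).
So ∂z/∂easting = −n_x/n_z = 0.62252 and ∂z/∂northing = −n_y/n_z = −0.09717.
|∇z| = √(a²+b²) = 0.63006, so dip δ = arctan(0.63006) = 32.21°.
True thickness = vertical thickness × cos δ = 48.4 × cos 32.21° = 40.95 m.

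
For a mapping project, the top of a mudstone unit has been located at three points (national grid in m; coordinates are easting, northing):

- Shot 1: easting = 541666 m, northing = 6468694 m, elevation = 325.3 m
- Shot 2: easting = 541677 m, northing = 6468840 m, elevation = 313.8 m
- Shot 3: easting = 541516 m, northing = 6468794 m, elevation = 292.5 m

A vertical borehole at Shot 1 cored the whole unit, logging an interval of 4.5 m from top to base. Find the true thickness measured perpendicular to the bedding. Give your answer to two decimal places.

Two edge vectors: Shot 1→Shot 2 = (11, 146, -11.5), Shot 1→Shot 3 = (-150, 100, -32.8).
Normal n = (Shot 1→Shot 2) × (Shot 1→Shot 3) = (-3638.8, 2085.8, 23000).
So ∂z/∂easting = −n_x/n_z = 0.15821 and ∂z/∂northing = −n_y/n_z = −0.09069.
|∇z| = √(a²+b²) = 0.18236, so dip δ = arctan(0.18236) = 10.33°.
True thickness = vertical thickness × cos δ = 4.5 × cos 10.33° = 4.43 m.

4.43 m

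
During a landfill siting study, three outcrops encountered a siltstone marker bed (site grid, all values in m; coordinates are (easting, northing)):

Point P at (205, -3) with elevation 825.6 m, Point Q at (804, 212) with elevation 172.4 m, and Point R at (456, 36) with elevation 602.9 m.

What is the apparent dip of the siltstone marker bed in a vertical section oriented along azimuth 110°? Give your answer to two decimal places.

Let the plane be z = a·E + b·N + c.
Point Q−Point P: 599a + 215b = −653.2;  Point R−Point P: 251a + 39b = −222.7.
Solving gives a = −0.73212, b = −0.99843.
Unit vector along 110° is (sin 110°, cos 110°) = (0.9397, -0.3420).
Slope in that direction = a·(0.9397) + b·(-0.3420) = −0.34648.
Apparent dip = arctan|0.34648| = 19.11° (true dip is 51.1°, so apparent ≤ true as expected).

19.11°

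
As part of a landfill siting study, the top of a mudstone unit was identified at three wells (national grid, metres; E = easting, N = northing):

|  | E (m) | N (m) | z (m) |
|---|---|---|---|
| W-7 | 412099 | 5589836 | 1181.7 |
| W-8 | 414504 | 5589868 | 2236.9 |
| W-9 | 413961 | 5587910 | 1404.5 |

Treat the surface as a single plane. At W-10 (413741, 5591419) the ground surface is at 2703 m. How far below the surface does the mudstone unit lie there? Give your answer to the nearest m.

325 m

Let the plane be z = a·E + b·N + c.
W-8−W-7: 2405a + 32b = 1055.2;  W-9−W-7: 1862a − 1926b = 222.8.
Solving gives a = 0.43470004, b = 0.30457501.
Then c = 1181.7 − a·412099 − b·5589836 = −1880482.13.
At (413741, 5591419): z_contact = 179853.2 + 1703006.5 − 1880482.13 = 2377.6 m.
Depth below ground = 2703 − 2377.6 = 325 m.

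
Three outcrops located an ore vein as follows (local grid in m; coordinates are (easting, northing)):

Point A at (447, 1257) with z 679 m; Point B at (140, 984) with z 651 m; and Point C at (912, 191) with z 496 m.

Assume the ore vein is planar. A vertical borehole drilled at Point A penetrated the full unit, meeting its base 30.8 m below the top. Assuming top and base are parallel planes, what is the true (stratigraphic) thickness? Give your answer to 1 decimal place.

Let the plane be z = a·E + b·N + c.
Point B−Point A: −307a − 273b = −28;  Point C−Point A: 465a − 1066b = −183.
Solving gives a = −0.04428, b = 0.15236.
|∇z| = √(a²+b²) = 0.15866, so dip δ = arctan(0.15866) = 9.02°.
True thickness = vertical thickness × cos δ = 30.8 × cos 9.02° = 30.4 m.

30.4 m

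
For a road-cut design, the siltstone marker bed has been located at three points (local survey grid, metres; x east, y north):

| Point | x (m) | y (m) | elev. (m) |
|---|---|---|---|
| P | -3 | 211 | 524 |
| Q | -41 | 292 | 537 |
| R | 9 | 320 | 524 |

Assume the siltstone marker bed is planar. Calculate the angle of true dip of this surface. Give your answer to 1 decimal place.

Let the plane be z = a·x + b·y + c.
Q−P: −38a + 81b = 13;  R−P: 12a + 109b = 0.
Solving gives a = −0.27708, b = 0.03050.
Gradient magnitude |∇z| = √(a² + b²) = √(0.07677 + 0.00093) = 0.27876.
True dip = arctan(0.27876) = 15.6°, dipping toward E (azimuth ≈ 096°).

15.6°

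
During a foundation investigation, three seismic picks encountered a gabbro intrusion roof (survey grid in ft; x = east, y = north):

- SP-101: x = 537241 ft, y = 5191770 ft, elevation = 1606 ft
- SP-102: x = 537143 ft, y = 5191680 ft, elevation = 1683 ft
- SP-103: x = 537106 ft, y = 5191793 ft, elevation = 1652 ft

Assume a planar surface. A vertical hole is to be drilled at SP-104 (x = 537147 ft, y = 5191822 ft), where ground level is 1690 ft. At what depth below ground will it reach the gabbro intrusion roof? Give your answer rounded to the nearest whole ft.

Two edge vectors: SP-101→SP-102 = (-98, -90, 77), SP-101→SP-103 = (-135, 23, 46).
Normal n = (SP-101→SP-102) × (SP-101→SP-103) = (-5911, -5887, -14404).
So ∂z/∂x = −n_x/n_z = −0.41037212 and ∂z/∂y = −n_y/n_z = −0.40870592.
Intercept c from SP-101: 1606 + 220468.73 + 2121907.11 = 2343981.84.
At (537147, 5191822): z_contact = −220430.2 − 2121928.4 + 2343981.84 = 1623.3 ft.
Depth below ground = 1690 − 1623.3 = 67 ft.

67 ft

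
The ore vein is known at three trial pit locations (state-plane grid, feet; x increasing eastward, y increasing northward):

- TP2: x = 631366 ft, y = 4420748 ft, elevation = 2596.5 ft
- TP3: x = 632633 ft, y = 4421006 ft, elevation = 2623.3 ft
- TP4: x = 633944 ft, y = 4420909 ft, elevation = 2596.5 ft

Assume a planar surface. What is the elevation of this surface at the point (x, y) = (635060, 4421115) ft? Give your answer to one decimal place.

Let the plane be z = a·x + b·y + c.
TP3−TP2: 1267a + 258b = 26.8;  TP4−TP2: 2578a + 161b = 0.
Solving gives a = −0.009356872, b = 0.149826190.
Then c = 2596.5 − a·631366 − b·4420748 = −653839.72.
At (635060, 4421115): z = −5942.2 + 662398.8 − 653839.72 = 2616.9 ft.

2616.9 ft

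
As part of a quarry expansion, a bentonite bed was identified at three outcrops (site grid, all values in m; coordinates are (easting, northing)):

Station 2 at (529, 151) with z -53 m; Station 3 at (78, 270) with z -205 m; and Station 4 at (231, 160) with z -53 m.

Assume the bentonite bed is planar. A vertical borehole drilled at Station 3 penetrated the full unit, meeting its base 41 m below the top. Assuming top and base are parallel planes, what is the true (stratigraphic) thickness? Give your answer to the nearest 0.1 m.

23.4 m

Let the plane be z = a·E + b·N + c.
Station 3−Station 2: −451a + 119b = −152;  Station 4−Station 2: −298a + 9b = 0.
Solving gives a = −0.04356, b = −1.44241.
|∇z| = √(a²+b²) = 1.44307, so dip δ = arctan(1.44307) = 55.28°.
True thickness = vertical thickness × cos δ = 41 × cos 55.28° = 23.4 m.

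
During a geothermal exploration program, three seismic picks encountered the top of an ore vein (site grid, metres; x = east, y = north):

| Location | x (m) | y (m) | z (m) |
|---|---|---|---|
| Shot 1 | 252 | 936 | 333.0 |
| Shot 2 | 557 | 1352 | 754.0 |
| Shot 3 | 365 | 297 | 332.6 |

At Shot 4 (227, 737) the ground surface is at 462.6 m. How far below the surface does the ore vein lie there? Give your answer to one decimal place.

196.6 m

Let the plane be z = a·x + b·y + c.
Shot 2−Shot 1: 305a + 416b = 421;  Shot 3−Shot 1: 113a − 639b = −0.4.
Solving gives a = 1.111407, b = 0.197166.
Then c = 333 − a·252 − b·936 = −131.62.
At (227, 737): z_contact = 252.29 + 145.31 − 131.62 = 265.98 m.
Depth below ground = 462.6 − 265.98 = 196.6 m.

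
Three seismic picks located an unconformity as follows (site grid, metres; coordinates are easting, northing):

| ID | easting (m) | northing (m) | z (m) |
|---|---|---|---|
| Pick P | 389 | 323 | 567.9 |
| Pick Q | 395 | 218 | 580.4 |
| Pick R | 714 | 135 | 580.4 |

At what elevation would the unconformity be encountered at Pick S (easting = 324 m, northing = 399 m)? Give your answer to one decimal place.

560.8 m

Two edge vectors: Pick P→Pick Q = (6, -105, 12.5), Pick P→Pick R = (325, -188, 12.5).
Normal n = (Pick P→Pick Q) × (Pick P→Pick R) = (1037.5, 3987.5, 32997).
So ∂z/∂easting = −n_x/n_z = −0.03144 and ∂z/∂northing = −n_y/n_z = −0.12084.
Intercept c from Pick P: 567.9 + 12.23 + 39.03 = 619.16.
At (324, 399): z = −10.2 − 48.2 + 619.16 = 560.8 m.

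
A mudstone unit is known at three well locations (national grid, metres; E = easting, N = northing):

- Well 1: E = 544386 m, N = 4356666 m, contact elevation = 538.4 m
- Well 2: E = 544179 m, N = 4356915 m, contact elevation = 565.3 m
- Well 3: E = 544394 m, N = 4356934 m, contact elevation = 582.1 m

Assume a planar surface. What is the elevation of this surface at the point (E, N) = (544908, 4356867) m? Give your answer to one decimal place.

Two edge vectors: Well 1→Well 2 = (-207, 249, 26.9), Well 1→Well 3 = (8, 268, 43.7).
Normal n = (Well 1→Well 2) × (Well 1→Well 3) = (3672.1, 9261.1, -57468).
So ∂z/∂E = −n_x/n_z = 0.063898169 and ∂z/∂N = −n_y/n_z = 0.161152293.
Intercept c from Well 1: 538.4 − 34785.27 − 702086.72 = −736333.59.
At (544908, 4356867): z = 34818.6 + 702119.1 − 736333.59 = 604.1 m.

604.1 m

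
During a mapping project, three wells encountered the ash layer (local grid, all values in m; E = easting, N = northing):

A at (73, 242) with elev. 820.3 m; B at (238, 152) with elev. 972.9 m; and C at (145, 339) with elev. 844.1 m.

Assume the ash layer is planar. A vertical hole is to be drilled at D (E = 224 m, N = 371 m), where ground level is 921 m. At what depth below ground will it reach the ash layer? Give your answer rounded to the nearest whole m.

27 m

Two edge vectors: A→B = (165, -90, 152.6), A→C = (72, 97, 23.8).
Normal n = (A→B) × (A→C) = (-16944.2, 7060.2, 22485).
So ∂z/∂E = −n_x/n_z = 0.75358 and ∂z/∂N = −n_y/n_z = −0.31400.
Intercept c from A: 820.3 − 55.01 + 75.99 = 841.28.
At (224, 371): z_contact = 168.8 − 116.5 + 841.28 = 893.6 m.
Depth below ground = 921 − 893.6 = 27 m.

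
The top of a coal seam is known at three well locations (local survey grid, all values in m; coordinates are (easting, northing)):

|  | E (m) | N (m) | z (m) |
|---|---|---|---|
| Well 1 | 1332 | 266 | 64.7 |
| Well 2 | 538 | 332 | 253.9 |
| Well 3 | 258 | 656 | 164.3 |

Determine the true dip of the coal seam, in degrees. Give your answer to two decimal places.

Two edge vectors: Well 1→Well 2 = (-794, 66, 189.2), Well 1→Well 3 = (-1074, 390, 99.6).
Normal n = (Well 1→Well 2) × (Well 1→Well 3) = (-67214.4, -124118.4, -238776).
So ∂z/∂E = −n_x/n_z = −0.28150 and ∂z/∂N = −n_y/n_z = −0.51981.
Gradient magnitude |∇z| = √(a² + b²) = √(0.07924 + 0.27020) = 0.59114.
True dip = arctan(0.59114) = 30.59°, dipping toward NNE (azimuth ≈ 028°).

30.59°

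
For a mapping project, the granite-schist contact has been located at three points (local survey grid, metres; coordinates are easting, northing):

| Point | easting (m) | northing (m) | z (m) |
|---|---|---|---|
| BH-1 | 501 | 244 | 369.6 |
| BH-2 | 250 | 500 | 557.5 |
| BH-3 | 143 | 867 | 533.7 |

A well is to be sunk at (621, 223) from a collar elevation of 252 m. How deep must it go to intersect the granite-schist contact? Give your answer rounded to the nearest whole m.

13 m

Two edge vectors: BH-1→BH-2 = (-251, 256, 187.9), BH-1→BH-3 = (-358, 623, 164.1).
Normal n = (BH-1→BH-2) × (BH-1→BH-3) = (-75052.1, -26079.1, -64725).
So ∂z/∂easting = −n_x/n_z = −1.15955 and ∂z/∂northing = −n_y/n_z = −0.40292.
Intercept c from BH-1: 369.6 + 580.94 + 98.31 = 1048.85.
At (621, 223): z_contact = −720.1 − 89.9 + 1048.85 = 238.9 m.
Depth below ground = 252 − 238.9 = 13 m.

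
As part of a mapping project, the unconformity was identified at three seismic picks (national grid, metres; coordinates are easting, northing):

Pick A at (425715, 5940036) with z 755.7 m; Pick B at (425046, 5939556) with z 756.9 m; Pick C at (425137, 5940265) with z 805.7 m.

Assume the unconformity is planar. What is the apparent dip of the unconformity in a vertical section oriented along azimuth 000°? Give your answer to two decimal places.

Two edge vectors: Pick A→Pick B = (-669, -480, 1.2), Pick A→Pick C = (-578, 229, 50).
Normal n = (Pick A→Pick B) × (Pick A→Pick C) = (-24274.8, 32756.4, -430641).
So ∂z/∂easting = −n_x/n_z = −0.05637 and ∂z/∂northing = −n_y/n_z = 0.07606.
Unit vector along 000° is (sin 0°, cos 0°) = (0.0000, 1.0000).
Slope in that direction = a·(0.0000) + b·(1.0000) = 0.07606.
Apparent dip = arctan|0.07606| = 4.35° (true dip is 5.4°, so apparent ≤ true as expected).

4.35°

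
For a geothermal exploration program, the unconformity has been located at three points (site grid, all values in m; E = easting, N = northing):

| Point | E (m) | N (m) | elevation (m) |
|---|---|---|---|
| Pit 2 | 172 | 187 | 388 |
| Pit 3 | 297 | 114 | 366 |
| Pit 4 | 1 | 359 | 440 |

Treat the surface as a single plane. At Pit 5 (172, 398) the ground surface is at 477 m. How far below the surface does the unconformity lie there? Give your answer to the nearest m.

Two edge vectors: Pit 2→Pit 3 = (125, -73, -22), Pit 2→Pit 4 = (-171, 172, 52).
Normal n = (Pit 2→Pit 3) × (Pit 2→Pit 4) = (-12, -2738, 9017).
So ∂z/∂E = −n_x/n_z = 0.00133 and ∂z/∂N = −n_y/n_z = 0.30365.
Intercept c from Pit 2: 388 − 0.23 − 56.78 = 330.99.
At (172, 398): z_contact = 0.2 + 120.9 + 330.99 = 452.1 m.
Depth below ground = 477 − 452.1 = 25 m.

25 m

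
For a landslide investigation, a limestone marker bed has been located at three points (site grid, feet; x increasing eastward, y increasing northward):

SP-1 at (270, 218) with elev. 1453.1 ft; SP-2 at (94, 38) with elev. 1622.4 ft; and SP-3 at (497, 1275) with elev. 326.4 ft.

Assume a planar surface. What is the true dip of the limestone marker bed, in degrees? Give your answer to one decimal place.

48.1°

Let the plane be z = a·x + b·y + c.
SP-2−SP-1: −176a − 180b = 169.3;  SP-3−SP-1: 227a + 1057b = −1126.7.
Solving gives a = 0.16433, b = −1.10123.
Gradient magnitude |∇z| = √(a² + b²) = √(0.02700 + 1.21271) = 1.11343.
True dip = arctan(1.11343) = 48.1°, dipping toward N (azimuth ≈ 352°).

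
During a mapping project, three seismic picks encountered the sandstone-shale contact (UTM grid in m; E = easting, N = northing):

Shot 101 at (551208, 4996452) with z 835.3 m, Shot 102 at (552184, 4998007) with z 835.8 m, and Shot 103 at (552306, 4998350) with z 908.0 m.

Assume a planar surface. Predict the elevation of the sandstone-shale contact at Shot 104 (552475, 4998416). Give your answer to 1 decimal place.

809.4 m

Two edge vectors: Shot 101→Shot 102 = (976, 1555, 0.5), Shot 101→Shot 103 = (1098, 1898, 72.7).
Normal n = (Shot 101→Shot 102) × (Shot 101→Shot 103) = (112099.5, -70406.2, 145058).
So ∂z/∂E = −n_x/n_z = −0.772790884 and ∂z/∂N = −n_y/n_z = 0.485365854.
Intercept c from Shot 101: 835.3 + 425968.52 − 2425107.19 = −1998303.37.
At (552475, 4998416): z = −426947.6 + 2426060.4 − 1998303.37 = 809.4 m.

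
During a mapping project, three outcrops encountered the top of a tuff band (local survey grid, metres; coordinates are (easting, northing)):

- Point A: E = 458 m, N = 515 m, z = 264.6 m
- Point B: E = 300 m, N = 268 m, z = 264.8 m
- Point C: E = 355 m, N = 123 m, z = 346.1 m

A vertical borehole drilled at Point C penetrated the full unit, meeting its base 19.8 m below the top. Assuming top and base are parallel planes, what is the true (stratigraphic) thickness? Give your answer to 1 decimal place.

16.6 m

Let the plane be z = a·E + b·N + c.
Point B−Point A: −158a − 247b = 0.2;  Point C−Point A: −103a − 392b = 81.5.
Solving gives a = 0.54945, b = −0.35228.
|∇z| = √(a²+b²) = 0.65268, so dip δ = arctan(0.65268) = 33.13°.
True thickness = vertical thickness × cos δ = 19.8 × cos 33.13° = 16.6 m.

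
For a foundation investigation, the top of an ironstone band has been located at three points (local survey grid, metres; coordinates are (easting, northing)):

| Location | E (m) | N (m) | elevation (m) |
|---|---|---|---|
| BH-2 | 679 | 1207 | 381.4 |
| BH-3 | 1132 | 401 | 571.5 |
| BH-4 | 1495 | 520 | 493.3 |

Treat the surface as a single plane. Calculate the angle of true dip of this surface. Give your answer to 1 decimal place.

17.9°

Two edge vectors: BH-2→BH-3 = (453, -806, 190.1), BH-2→BH-4 = (816, -687, 111.9).
Normal n = (BH-2→BH-3) × (BH-2→BH-4) = (40407.3, 104430.9, 346485).
So ∂z/∂E = −n_x/n_z = −0.11662 and ∂z/∂N = −n_y/n_z = −0.30140.
Gradient magnitude |∇z| = √(a² + b²) = √(0.01360 + 0.09084) = 0.32318.
True dip = arctan(0.32318) = 17.9°, dipping toward NNE (azimuth ≈ 021°).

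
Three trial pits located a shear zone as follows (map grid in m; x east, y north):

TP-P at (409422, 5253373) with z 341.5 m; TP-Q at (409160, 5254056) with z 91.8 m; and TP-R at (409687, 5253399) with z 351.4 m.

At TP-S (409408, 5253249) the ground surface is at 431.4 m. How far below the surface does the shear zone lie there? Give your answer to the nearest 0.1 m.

48.9 m

Two edge vectors: TP-P→TP-Q = (-262, 683, -249.7), TP-P→TP-R = (265, 26, 9.9).
Normal n = (TP-P→TP-Q) × (TP-P→TP-R) = (13253.9, -63576.7, -187807).
So ∂z/∂x = −n_x/n_z = 0.070571917 and ∂z/∂y = −n_y/n_z = −0.338521461.
Intercept c from TP-P: 341.5 − 28893.70 + 1778379.50 = 1749827.31.
At (409408, 5253249): z_contact = 28892.71 − 1778337.53 + 1749827.31 = 382.49 m.
Depth below ground = 431.4 − 382.49 = 48.9 m.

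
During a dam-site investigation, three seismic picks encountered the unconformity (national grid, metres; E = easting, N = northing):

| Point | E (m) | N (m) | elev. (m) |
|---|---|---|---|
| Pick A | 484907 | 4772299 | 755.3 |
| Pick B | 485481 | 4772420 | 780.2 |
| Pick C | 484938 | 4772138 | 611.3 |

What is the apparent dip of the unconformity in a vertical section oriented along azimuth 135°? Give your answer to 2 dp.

Two edge vectors: Pick A→Pick B = (574, 121, 24.9), Pick A→Pick C = (31, -161, -144).
Normal n = (Pick A→Pick B) × (Pick A→Pick C) = (-13415.1, 83427.9, -96165).
So ∂z/∂E = −n_x/n_z = −0.13950 and ∂z/∂N = −n_y/n_z = 0.86755.
Unit vector along 135° is (sin 135°, cos 135°) = (0.7071, -0.7071).
Slope in that direction = a·(0.7071) + b·(-0.7071) = −0.71209.
Apparent dip = arctan|0.71209| = 35.45° (true dip is 41.3°, so apparent ≤ true as expected).

35.45°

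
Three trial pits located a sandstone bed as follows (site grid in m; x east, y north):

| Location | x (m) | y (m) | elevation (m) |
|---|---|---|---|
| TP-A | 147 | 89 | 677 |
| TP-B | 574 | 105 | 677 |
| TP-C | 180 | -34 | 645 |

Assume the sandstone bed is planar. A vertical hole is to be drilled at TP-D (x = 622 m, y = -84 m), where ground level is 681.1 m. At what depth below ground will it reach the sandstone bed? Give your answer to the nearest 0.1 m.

Let the plane be z = a·x + b·y + c.
TP-B−TP-A: 427a + 16b = 0;  TP-C−TP-A: 33a − 123b = −32.
Solving gives a = −0.00965, b = 0.25757.
Then c = 677 − a·147 − b·89 = 655.49.
At (622, -84): z_contact = −6.00 − 21.64 + 655.49 = 627.86 m.
Depth below ground = 681.1 − 627.86 = 53.2 m.

53.2 m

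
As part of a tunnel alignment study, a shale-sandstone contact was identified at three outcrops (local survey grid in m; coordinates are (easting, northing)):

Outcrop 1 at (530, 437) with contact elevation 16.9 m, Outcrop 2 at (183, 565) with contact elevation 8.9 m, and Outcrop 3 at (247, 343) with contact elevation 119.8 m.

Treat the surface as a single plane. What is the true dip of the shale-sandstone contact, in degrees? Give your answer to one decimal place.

30.1°

Let the plane be z = a·E + b·N + c.
Outcrop 2−Outcrop 1: −347a + 128b = −8;  Outcrop 3−Outcrop 1: −283a − 94b = 102.9.
Solving gives a = −0.18040, b = −0.55156.
Gradient magnitude |∇z| = √(a² + b²) = √(0.03254 + 0.30422) = 0.58031.
True dip = arctan(0.58031) = 30.1°, dipping toward NNE (azimuth ≈ 018°).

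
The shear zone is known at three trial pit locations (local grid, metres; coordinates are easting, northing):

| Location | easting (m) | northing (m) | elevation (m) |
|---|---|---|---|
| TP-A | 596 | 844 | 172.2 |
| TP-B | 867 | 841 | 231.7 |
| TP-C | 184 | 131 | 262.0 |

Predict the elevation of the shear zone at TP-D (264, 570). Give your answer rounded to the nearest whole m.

Let the plane be z = a·easting + b·northing + c.
TP-B−TP-A: 271a − 3b = 59.5;  TP-C−TP-A: −412a − 713b = 89.8.
Solving gives a = 0.21678, b = −0.25121.
Then c = 172.2 − a·596 − b·844 = 255.02.
At (264, 570): z = 57.2 − 143.2 + 255.02 = 169.1 m.

169 m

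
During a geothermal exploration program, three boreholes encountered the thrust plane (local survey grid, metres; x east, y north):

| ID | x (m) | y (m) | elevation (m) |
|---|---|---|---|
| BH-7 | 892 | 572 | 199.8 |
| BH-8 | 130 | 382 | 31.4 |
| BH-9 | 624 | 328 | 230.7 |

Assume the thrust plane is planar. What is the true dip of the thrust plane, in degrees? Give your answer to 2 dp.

31.64°

Let the plane be z = a·x + b·y + c.
BH-8−BH-7: −762a − 190b = −168.4;  BH-9−BH-7: −268a − 244b = 30.9.
Solving gives a = 0.34784, b = −0.50869.
Gradient magnitude |∇z| = √(a² + b²) = √(0.12099 + 0.25876) = 0.61624.
True dip = arctan(0.61624) = 31.64°, dipping toward NW (azimuth ≈ 326°).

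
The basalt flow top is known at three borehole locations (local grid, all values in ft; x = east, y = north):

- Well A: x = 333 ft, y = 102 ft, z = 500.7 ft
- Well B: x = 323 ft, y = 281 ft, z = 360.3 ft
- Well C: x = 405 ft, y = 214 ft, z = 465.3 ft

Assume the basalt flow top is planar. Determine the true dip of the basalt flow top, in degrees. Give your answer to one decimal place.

45.1°

Let the plane be z = a·x + b·y + c.
Well B−Well A: −10a + 179b = −140.4;  Well C−Well A: 72a + 112b = −35.4.
Solving gives a = 0.67020, b = −0.74692.
Gradient magnitude |∇z| = √(a² + b²) = √(0.44917 + 0.55788) = 1.00352.
True dip = arctan(1.00352) = 45.1°, dipping toward NW (azimuth ≈ 318°).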